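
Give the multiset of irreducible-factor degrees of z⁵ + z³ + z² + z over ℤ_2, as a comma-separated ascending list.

1, 1, 3

Write g(z) = z⁵ + z³ + z² + z.
Roots in ℤ_2: g(0) = 0 → root; g(1) = 0 → root.
Linear factors from roots: (z), (z + 1).
Complete factorization: g(z) = (z)·(z + 1)·(z³ + z² + 1).
Factor degrees with multiplicity: 1 + 1 + 3 = 5.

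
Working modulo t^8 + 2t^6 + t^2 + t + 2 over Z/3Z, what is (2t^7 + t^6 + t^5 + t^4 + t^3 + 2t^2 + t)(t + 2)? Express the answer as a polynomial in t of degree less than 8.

Multiply in Z/3Z[t]: (2t^7 + t^6 + t^5 + t^4 + t^3 + 2t^2 + t)·(t + 2) = 2t^8 + 2t^7 + t^3 + 2t^2 + 2t.
Reduce using t^8 ≡ t^6 + 2t^2 + 2t + 1 (mod t^8 + 2t^6 + t^2 + t + 2).
Reduced: 2t^7 + 2t^6 + t^3 + 2.

2t^7 + 2t^6 + t^3 + 2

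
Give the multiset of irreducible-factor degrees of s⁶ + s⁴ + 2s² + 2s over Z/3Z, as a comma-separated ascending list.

1, 1, 2, 2

Write f(s) = s⁶ + s⁴ + 2s² + 2s.
Roots in Z/3Z: f(0) = 0 → root; f(1) = 0 → root; f(2) = 2.
Linear factors from roots: (s), (s + 2).
Complete factorization: f(s) = (s)·(s + 2)·(s² + 2s + 2)^2.
Factor degrees with multiplicity: 1 + 1 + 2 + 2 = 6.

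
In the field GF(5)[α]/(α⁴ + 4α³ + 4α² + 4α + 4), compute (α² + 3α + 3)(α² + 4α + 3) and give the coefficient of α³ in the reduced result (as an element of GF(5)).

3

Multiply in GF(5)[α]: (α² + 3α + 3)·(α² + 4α + 3) = α⁴ + 2α³ + 3α² + α + 4.
Reduce using α⁴ ≡ α³ + α² + α + 1 (mod α⁴ + 4α³ + 4α² + 4α + 4).
Reduced: 3α³ + 4α² + 2α.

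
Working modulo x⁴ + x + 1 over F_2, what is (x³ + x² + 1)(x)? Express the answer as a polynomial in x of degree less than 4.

x^3 + 1

Multiply in F_2[x]: (x³ + x² + 1)·(x) = x⁴ + x³ + x.
Reduce using x⁴ ≡ x + 1 (mod x⁴ + x + 1).
Reduced: x³ + 1.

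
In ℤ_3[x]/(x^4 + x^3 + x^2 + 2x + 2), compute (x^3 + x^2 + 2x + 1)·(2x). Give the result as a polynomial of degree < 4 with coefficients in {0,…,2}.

2x^2 + x + 2

Multiply in ℤ_3[x]: (x^3 + x^2 + 2x + 1)·(2x) = 2x^4 + 2x^3 + x^2 + 2x.
Reduce using x^4 ≡ 2x^3 + 2x^2 + x + 1 (mod x^4 + x^3 + x^2 + 2x + 2).
Reduced: 2x^2 + x + 2.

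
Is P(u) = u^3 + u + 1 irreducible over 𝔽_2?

Yes

Check for roots in 𝔽_2: P(0) = 1; P(1) = 1.
No roots. A degree-3 polynomial over a field with no linear factor is irreducible.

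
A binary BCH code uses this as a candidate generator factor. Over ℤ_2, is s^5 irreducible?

No

Write g(s) = s^5.
Check for roots in ℤ_2: g(0) = 0 → root; g(1) = 1.
g(0) = 0, so (s) divides g(s); g is reducible.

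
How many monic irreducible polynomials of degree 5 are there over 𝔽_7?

The number of monic irreducibles of degree 5 over GF(7) is (1/5)·Σ_{d∣5} μ(5/d) 7^d.
Divisors of 5: 1, 5; μ(5/d) for each: -1, 1.
Σ = − 7^1 + 7^5 = 16800.
N = 16800/5 = 3360.

3360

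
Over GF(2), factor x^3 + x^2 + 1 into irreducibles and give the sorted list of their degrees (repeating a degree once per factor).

3

Write f(x) = x^3 + x^2 + 1.
Roots in GF(2): f(0) = 1; f(1) = 1.
Complete factorization: f(x) = (x^3 + x^2 + 1).
Factor degrees with multiplicity: 3 = 3.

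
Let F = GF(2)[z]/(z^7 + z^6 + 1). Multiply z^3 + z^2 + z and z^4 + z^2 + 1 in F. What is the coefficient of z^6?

0

Multiply in GF(2)[z]: (z^3 + z^2 + z)·(z^4 + z^2 + 1) = z^7 + z^6 + z^4 + z^2 + z.
Reduce using z^7 ≡ z^6 + 1 (mod z^7 + z^6 + 1).
Reduced: z^4 + z^2 + z + 1.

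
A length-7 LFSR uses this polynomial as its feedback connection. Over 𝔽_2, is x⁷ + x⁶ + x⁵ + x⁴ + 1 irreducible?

Write m(x) = x⁷ + x⁶ + x⁵ + x⁴ + 1.
Check for roots in 𝔽_2: m(0) = 1; m(1) = 1.
No roots, so no linear factors.
Monic irreducibles of degree 2 over GF(2): x² + x + 1.
None of them divide m (all give nonzero remainder).
Monic irreducibles of degree 3 over GF(2): x³ + x + 1, x³ + x² + 1.
None of them divide m (all give nonzero remainder).
No irreducible factor of degree ≤ 3 exists, so m is irreducible over GF(2).

Yes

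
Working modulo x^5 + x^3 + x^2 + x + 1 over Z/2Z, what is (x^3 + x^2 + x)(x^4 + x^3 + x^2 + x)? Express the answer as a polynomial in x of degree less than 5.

x^3

Multiply in Z/2Z[x]: (x^3 + x^2 + x)·(x^4 + x^3 + x^2 + x) = x^7 + x^5 + x^4 + x^2.
Reduce using x^5 ≡ x^3 + x^2 + x + 1 (mod x^5 + x^3 + x^2 + x + 1).
Reduced: x^3.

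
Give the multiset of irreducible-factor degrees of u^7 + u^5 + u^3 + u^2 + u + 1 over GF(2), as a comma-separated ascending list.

1, 1, 2, 3

Write g(u) = u^7 + u^5 + u^3 + u^2 + u + 1.
Roots in GF(2): g(0) = 1; g(1) = 0 → root.
Linear factors from roots: (u + 1).
Complete factorization: g(u) = (u + 1)^2·(u^2 + u + 1)·(u^3 + u^2 + 1).
Factor degrees with multiplicity: 1 + 1 + 2 + 3 = 7.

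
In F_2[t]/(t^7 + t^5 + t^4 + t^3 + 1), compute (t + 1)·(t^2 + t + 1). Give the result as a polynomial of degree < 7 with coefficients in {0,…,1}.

t^3 + 1

Multiply in F_2[t]: (t + 1)·(t^2 + t + 1) = t^3 + 1.
Reduced: t^3 + 1.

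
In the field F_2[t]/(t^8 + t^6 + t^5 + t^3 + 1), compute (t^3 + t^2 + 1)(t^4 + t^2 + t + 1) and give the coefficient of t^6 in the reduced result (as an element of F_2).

Multiply in F_2[t]: (t^3 + t^2 + 1)·(t^4 + t^2 + t + 1) = t^7 + t^6 + t^5 + t^4 + t + 1.
Reduced: t^7 + t^6 + t^5 + t^4 + t + 1.

1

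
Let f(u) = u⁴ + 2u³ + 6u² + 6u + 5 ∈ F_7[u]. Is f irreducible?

Check for roots in F_7: f(0) = 5; f(1) = 6; f(2) = 3; f(3) = 2; f(4) = 5; f(5) = 3; f(6) = 4.
No roots, so no linear factors.
Degree-2 irreducible divisors: test the 21 monic irreducibles of degree 2 over GF(7).
None of them divide f (all give nonzero remainder).
No irreducible factor of degree ≤ 2 exists, so f is irreducible over GF(7).

Yes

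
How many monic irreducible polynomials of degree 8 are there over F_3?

810

By the necklace-counting formula, N_3(8) = (1/8) Σ_{d|8} μ(8/d)·3^d.
Divisors of 8: 1, 2, 4, 8; μ(8/d) for each: 0, 0, -1, 1.
Σ = − 3^4 + 3^8 = 6480.
N = 6480/8 = 810.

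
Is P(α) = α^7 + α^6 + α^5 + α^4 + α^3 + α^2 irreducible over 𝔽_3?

Check for roots in 𝔽_3: P(0) = 0 → root; P(1) = 0 → root; P(2) = 0 → root.
P(0) = 0, so (α) divides P(α); P is reducible.

No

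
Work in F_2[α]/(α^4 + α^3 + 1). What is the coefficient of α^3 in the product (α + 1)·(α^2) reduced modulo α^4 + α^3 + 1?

1

Multiply in F_2[α]: (α + 1)·(α^2) = α^3 + α^2.
Reduced: α^3 + α^2.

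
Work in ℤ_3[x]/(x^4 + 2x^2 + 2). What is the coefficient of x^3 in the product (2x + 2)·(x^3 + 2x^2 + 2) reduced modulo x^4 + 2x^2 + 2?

Multiply in ℤ_3[x]: (2x + 2)·(x^3 + 2x^2 + 2) = 2x^4 + x^2 + x + 1.
Reduce using x^4 ≡ x^2 + 1 (mod x^4 + 2x^2 + 2).
Reduced: x.

0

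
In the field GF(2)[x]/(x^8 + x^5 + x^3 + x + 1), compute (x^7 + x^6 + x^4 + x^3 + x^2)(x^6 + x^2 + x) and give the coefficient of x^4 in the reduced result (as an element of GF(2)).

0

Multiply in GF(2)[x]: (x^7 + x^6 + x^4 + x^3 + x^2)·(x^6 + x^2 + x) = x^13 + x^12 + x^10 + x^8 + x^7 + x^6 + x^3.
Reduce using x^8 ≡ x^5 + x^3 + x + 1 (mod x^8 + x^5 + x^3 + x + 1).
Reduced: x^6 + x^3 + x^2 + x.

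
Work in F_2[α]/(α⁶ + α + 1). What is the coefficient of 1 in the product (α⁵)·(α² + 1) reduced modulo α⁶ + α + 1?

Multiply in F_2[α]: (α⁵)·(α² + 1) = α⁷ + α⁵.
Reduce using α⁶ ≡ α + 1 (mod α⁶ + α + 1).
Reduced: α⁵ + α² + α.

0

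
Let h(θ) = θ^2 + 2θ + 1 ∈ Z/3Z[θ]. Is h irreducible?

No

Check for roots in Z/3Z: h(0) = 1; h(1) = 1; h(2) = 0 → root.
h(2) = 0, so (θ − 2) divides h(θ); h is reducible.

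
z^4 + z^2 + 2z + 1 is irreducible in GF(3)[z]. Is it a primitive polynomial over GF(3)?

Write f(z) = z^4 + z^2 + 2z + 1.
|GF(3^4)^×| = 3^4 − 1 = 80. Prime factorization: 80 = 2^4·5.
f is primitive ⇔ z has order 80 in GF(3)[z]/(f), i.e. z^(80/q) ≠ 1 for each prime q | 80.
z^(40) mod f = 1
z^(16) mod f = 2z^3 + 2.
Since z^(40) = 1, the order of z divides 40 < 80; not primitive.

No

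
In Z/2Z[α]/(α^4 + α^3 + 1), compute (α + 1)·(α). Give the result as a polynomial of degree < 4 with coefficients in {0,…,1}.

α^2 + α

Multiply in Z/2Z[α]: (α + 1)·(α) = α^2 + α.
Reduced: α^2 + α.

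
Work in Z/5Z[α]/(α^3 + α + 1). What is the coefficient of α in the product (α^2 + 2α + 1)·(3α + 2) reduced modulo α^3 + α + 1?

Multiply in Z/5Z[α]: (α^2 + 2α + 1)·(3α + 2) = 3α^3 + 3α^2 + 2α + 2.
Reduce using α^3 ≡ 4α + 4 (mod α^3 + α + 1).
Reduced: 3α^2 + 4α + 4.

4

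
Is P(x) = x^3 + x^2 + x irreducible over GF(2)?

Check for roots in GF(2): P(0) = 0 → root; P(1) = 1.
P(0) = 0, so (x) divides P(x); P is reducible.

No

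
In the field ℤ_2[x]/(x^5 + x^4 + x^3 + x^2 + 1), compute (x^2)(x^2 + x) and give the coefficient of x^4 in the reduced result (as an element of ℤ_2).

1

Multiply in ℤ_2[x]: (x^2)·(x^2 + x) = x^4 + x^3.
Reduced: x^4 + x^3.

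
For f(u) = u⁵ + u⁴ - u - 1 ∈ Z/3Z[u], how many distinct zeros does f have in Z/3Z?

2

Evaluate at each of the 3 elements of Z/3Z:
f(0) = 2; f(1) = 0 → root; f(2) = 0 → root.
Roots: {1, 2}.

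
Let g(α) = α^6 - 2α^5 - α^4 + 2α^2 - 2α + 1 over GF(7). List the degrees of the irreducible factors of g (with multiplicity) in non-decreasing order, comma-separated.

1, 1, 2, 2

Linear factors from roots: (α - 3), (α + 1).
Complete factorization: g(α) = (α + 1)·(α - 3)·(α^2 + 3α - 1)·(α^2 - 3α - 2).
Factor degrees with multiplicity: 1 + 1 + 2 + 2 = 6.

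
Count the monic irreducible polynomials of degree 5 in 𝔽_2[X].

6

Gauss's count: N_{2}(5) = (1/5) Σ_{d|5} μ(5/d)·2^d.
Divisors of 5: 1, 5; μ(5/d) for each: -1, 1.
Σ = − 2^1 + 2^5 = 30.
N = 30/5 = 6.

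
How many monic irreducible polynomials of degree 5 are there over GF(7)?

Gauss's count: N_{7}(5) = (1/5) Σ_{d|5} μ(5/d)·7^d.
Divisors of 5: 1, 5; μ(5/d) for each: -1, 1.
Σ = − 7^1 + 7^5 = 16800.
N = 16800/5 = 3360.

3360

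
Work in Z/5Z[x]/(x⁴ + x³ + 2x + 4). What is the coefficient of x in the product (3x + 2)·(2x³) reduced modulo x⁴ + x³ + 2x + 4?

Multiply in Z/5Z[x]: (3x + 2)·(2x³) = x⁴ + 4x³.
Reduce using x⁴ ≡ 4x³ + 3x + 1 (mod x⁴ + x³ + 2x + 4).
Reduced: 3x³ + 3x + 1.

3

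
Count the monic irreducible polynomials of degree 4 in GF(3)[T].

x^(3^4) − x is the product of all monic irreducibles of degree dividing 4; Möbius inversion gives N = (1/4) Σ μ(4/d)·3^d.
Divisors of 4: 1, 2, 4; μ(4/d) for each: 0, -1, 1.
Σ = − 3^2 + 3^4 = 72.
N = 72/4 = 18.

18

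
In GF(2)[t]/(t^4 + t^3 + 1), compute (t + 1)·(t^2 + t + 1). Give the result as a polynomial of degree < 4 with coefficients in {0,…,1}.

Multiply in GF(2)[t]: (t + 1)·(t^2 + t + 1) = t^3 + 1.
Reduced: t^3 + 1.

t^3 + 1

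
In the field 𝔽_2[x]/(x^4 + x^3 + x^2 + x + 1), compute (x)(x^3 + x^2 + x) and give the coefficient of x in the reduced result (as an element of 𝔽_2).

1

Multiply in 𝔽_2[x]: (x)·(x^3 + x^2 + x) = x^4 + x^3 + x^2.
Reduce using x^4 ≡ x^3 + x^2 + x + 1 (mod x^4 + x^3 + x^2 + x + 1).
Reduced: x + 1.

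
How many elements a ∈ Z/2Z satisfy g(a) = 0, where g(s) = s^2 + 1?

Evaluate at each of the 2 elements of Z/2Z:
g(0) = 1; g(1) = 0 → root.
Roots: {1}.

1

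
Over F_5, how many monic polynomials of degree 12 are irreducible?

By the necklace-counting formula, N_5(12) = (1/12) Σ_{d|12} μ(12/d)·5^d.
Divisors of 12: 1, 2, 3, 4, 6, 12; μ(12/d) for each: 0, 1, 0, -1, -1, 1.
Σ = 5^2 − 5^4 − 5^6 + 5^12 = 244124400.
N = 244124400/12 = 20343700.

20343700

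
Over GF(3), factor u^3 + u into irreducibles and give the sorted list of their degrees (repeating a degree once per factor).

1, 2

Write g(u) = u^3 + u.
Roots in GF(3): g(0) = 0 → root; g(1) = 2; g(2) = 1.
Linear factors from roots: (u).
Complete factorization: g(u) = (u)·(u^2 + 1).
Factor degrees with multiplicity: 1 + 2 = 3.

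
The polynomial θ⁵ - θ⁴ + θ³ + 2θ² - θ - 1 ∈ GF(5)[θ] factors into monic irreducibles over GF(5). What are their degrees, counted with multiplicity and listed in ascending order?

Write f(θ) = θ⁵ - θ⁴ + θ³ + 2θ² - θ - 1.
Roots in GF(5): f(0) = 4; f(1) = 1; f(2) = 4; f(3) = 3; f(4) = 4.
Complete factorization: f(θ) = (θ² - 2θ - 1)·(θ³ + θ² - θ + 1).
Factor degrees with multiplicity: 2 + 3 = 5.

2, 3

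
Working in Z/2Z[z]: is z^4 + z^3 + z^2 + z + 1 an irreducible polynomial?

Write h(z) = z^4 + z^3 + z^2 + z + 1.
Check for roots in Z/2Z: h(0) = 1; h(1) = 1.
No roots, so no linear factors.
Monic irreducibles of degree 2 over GF(2): z^2 + z + 1.
None of them divide h (all give nonzero remainder).
No irreducible factor of degree ≤ 2 exists, so h is irreducible over GF(2).

Yes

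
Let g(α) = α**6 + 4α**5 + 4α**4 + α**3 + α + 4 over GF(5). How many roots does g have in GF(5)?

2

Evaluate at each of the 5 elements of GF(5):
g(0) = 4; g(1) = 0 → root; g(2) = 0 → root; g(3) = 4; g(4) = 3.
Roots: {1, 2}.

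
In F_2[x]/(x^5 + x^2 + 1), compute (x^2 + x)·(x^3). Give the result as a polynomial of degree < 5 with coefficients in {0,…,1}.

x^4 + x^2 + 1

Multiply in F_2[x]: (x^2 + x)·(x^3) = x^5 + x^4.
Reduce using x^5 ≡ x^2 + 1 (mod x^5 + x^2 + 1).
Reduced: x^4 + x^2 + 1.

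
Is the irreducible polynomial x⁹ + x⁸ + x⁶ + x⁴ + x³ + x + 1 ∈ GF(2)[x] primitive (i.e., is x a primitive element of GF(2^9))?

Write f(x) = x⁹ + x⁸ + x⁶ + x⁴ + x³ + x + 1.
|GF(2^9)^×| = 2^9 − 1 = 511. Prime factorization: 511 = 7·73.
f is primitive ⇔ x has order 511 in GF(2)[x]/(f), i.e. x^(511/q) ≠ 1 for each prime q | 511.
x^(73) mod f = x⁸ + x⁵ + x³ + x.
x^(7) mod f = x⁷.
None equal 1, so x has full order 511; f is primitive.

Yes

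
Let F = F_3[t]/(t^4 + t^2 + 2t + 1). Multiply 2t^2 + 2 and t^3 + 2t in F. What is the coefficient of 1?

Multiply in F_3[t]: (2t^2 + 2)·(t^3 + 2t) = 2t^5 + t.
Reduce using t^4 ≡ 2t^2 + t + 2 (mod t^4 + t^2 + 2t + 1).
Reduced: t^3 + 2t^2 + 2t.

0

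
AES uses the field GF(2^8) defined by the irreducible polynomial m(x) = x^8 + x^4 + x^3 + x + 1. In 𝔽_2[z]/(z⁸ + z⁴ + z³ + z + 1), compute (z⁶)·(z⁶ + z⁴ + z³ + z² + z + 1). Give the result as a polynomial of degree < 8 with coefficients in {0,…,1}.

z^5 + z^3 + z

Multiply in 𝔽_2[z]: (z⁶)·(z⁶ + z⁴ + z³ + z² + z + 1) = z¹² + z¹⁰ + z⁹ + z⁸ + z⁷ + z⁶.
Reduce using z⁸ ≡ z⁴ + z³ + z + 1 (mod z⁸ + z⁴ + z³ + z + 1).
Reduced: z⁵ + z³ + z.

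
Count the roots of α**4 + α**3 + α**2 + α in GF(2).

Write h(α) = α**4 + α**3 + α**2 + α.
Evaluate at each of the 2 elements of GF(2):
h(0) = 0 → root; h(1) = 0 → root.
Roots: {0, 1}.

2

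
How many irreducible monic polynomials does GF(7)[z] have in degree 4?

The number of monic irreducibles of degree 4 over GF(7) is (1/4)·Σ_{d∣4} μ(4/d) 7^d.
Divisors of 4: 1, 2, 4; μ(4/d) for each: 0, -1, 1.
Σ = − 7^2 + 7^4 = 2352.
N = 2352/4 = 588.

588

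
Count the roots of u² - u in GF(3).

2

Write g(u) = u² - u.
Evaluate at each of the 3 elements of GF(3):
g(0) = 0 → root; g(1) = 0 → root; g(2) = 2.
Roots: {0, 1}.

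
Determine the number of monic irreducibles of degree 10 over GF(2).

99

The number of monic irreducibles of degree 10 over GF(2) is (1/10)·Σ_{d∣10} μ(10/d) 2^d.
Divisors of 10: 1, 2, 5, 10; μ(10/d) for each: 1, -1, -1, 1.
Σ = 2^1 − 2^2 − 2^5 + 2^10 = 990.
N = 990/10 = 99.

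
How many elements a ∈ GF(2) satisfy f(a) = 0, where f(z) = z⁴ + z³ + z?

1

Evaluate at each of the 2 elements of GF(2):
f(0) = 0 → root; f(1) = 1.
Roots: {0}.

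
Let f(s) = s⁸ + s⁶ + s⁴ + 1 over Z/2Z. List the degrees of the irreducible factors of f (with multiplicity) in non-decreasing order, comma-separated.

1, 1, 3, 3

Roots in Z/2Z: f(0) = 1; f(1) = 0 → root.
Linear factors from roots: (s + 1).
Complete factorization: f(s) = (s + 1)^2·(s³ + s + 1)^2.
Factor degrees with multiplicity: 1 + 1 + 3 + 3 = 8.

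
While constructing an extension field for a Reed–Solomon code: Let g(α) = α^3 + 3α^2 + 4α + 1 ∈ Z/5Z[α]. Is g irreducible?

Yes

Check for roots in Z/5Z: g(0) = 1; g(1) = 4; g(2) = 4; g(3) = 2; g(4) = 4.
No roots. A degree-3 polynomial over a field with no linear factor is irreducible.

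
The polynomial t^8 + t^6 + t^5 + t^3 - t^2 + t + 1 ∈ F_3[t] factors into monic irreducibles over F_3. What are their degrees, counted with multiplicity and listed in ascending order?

Write f(t) = t^8 + t^6 + t^5 + t^3 - t^2 + t + 1.
Roots in F_3: f(0) = 1; f(1) = 2; f(2) = 2.
Complete factorization: f(t) = (t^8 + t^6 + t^5 + t^3 - t^2 + t + 1).
Factor degrees with multiplicity: 8 = 8.

8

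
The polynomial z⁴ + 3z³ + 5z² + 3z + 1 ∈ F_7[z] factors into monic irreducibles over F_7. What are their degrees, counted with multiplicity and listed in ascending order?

1, 1, 2

Write f(z) = z⁴ + 3z³ + 5z² + 3z + 1.
Linear factors from roots: (z + 4), (z + 2).
Complete factorization: f(z) = (z + 2)·(z + 4)·(z² + 4z + 1).
Factor degrees with multiplicity: 1 + 1 + 2 = 4.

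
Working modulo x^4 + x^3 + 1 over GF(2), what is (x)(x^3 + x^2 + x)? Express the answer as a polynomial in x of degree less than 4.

x^2 + 1

Multiply in GF(2)[x]: (x)·(x^3 + x^2 + x) = x^4 + x^3 + x^2.
Reduce using x^4 ≡ x^3 + 1 (mod x^4 + x^3 + 1).
Reduced: x^2 + 1.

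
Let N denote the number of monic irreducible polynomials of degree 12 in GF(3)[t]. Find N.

44220

By the necklace-counting formula, N_3(12) = (1/12) Σ_{d|12} μ(12/d)·3^d.
Divisors of 12: 1, 2, 3, 4, 6, 12; μ(12/d) for each: 0, 1, 0, -1, -1, 1.
Σ = 3^2 − 3^4 − 3^6 + 3^12 = 530640.
N = 530640/12 = 44220.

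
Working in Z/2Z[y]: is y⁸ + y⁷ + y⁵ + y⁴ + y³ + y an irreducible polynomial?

Write P(y) = y⁸ + y⁷ + y⁵ + y⁴ + y³ + y.
Check for roots in Z/2Z: P(0) = 0 → root; P(1) = 0 → root.
P(0) = 0, so (y) divides P(y); P is reducible.

No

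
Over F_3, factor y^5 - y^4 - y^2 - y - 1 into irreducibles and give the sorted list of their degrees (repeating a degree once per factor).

Write f(y) = y^5 - y^4 - y^2 - y - 1.
Roots in F_3: f(0) = 2; f(1) = 0 → root; f(2) = 0 → root.
Linear factors from roots: (y - 1), (y + 1).
Complete factorization: f(y) = (y + 1)·(y - 1)·(y^3 - y^2 + y + 1).
Factor degrees with multiplicity: 1 + 1 + 3 = 5.

1, 1, 3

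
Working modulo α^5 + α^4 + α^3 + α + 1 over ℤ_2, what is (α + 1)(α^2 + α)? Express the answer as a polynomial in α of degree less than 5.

α^3 + α

Multiply in ℤ_2[α]: (α + 1)·(α^2 + α) = α^3 + α.
Reduced: α^3 + α.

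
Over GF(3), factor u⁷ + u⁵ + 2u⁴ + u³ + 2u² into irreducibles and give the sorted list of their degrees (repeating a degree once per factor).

1, 1, 2, 3

Write h(u) = u⁷ + u⁵ + 2u⁴ + u³ + 2u².
Roots in GF(3): h(0) = 0 → root; h(1) = 1; h(2) = 1.
Linear factors from roots: (u).
Complete factorization: h(u) = (u)^2·(u² + u + 2)·(u³ + 2u² + 1).
Factor degrees with multiplicity: 1 + 1 + 2 + 3 = 7.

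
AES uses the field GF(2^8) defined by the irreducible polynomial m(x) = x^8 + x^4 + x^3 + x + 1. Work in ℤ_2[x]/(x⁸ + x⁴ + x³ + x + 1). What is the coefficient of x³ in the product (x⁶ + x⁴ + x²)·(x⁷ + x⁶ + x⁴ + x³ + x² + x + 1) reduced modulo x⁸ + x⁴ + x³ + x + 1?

Multiply in ℤ_2[x]: (x⁶ + x⁴ + x²)·(x⁷ + x⁶ + x⁴ + x³ + x² + x + 1) = x¹³ + x¹² + x¹¹ + x⁸ + x⁶ + x³ + x².
Reduce using x⁸ ≡ x⁴ + x³ + x + 1 (mod x⁸ + x⁴ + x³ + x + 1).
Reduced: x⁶ + x⁵ + x³ + 1.

1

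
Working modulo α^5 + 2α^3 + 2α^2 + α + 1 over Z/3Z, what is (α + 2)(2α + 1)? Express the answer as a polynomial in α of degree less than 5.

2α^2 + 2α + 2

Multiply in Z/3Z[α]: (α + 2)·(2α + 1) = 2α^2 + 2α + 2.
Reduced: 2α^2 + 2α + 2.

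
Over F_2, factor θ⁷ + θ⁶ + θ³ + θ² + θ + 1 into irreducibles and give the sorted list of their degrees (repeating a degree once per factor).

1, 3, 3

Write f(θ) = θ⁷ + θ⁶ + θ³ + θ² + θ + 1.
Roots in F_2: f(0) = 1; f(1) = 0 → root.
Linear factors from roots: (θ + 1).
Complete factorization: f(θ) = (θ + 1)·(θ³ + θ + 1)^2.
Factor degrees with multiplicity: 1 + 3 + 3 = 7.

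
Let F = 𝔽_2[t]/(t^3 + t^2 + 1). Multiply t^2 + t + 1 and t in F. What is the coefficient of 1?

Multiply in 𝔽_2[t]: (t^2 + t + 1)·(t) = t^3 + t^2 + t.
Reduce using t^3 ≡ t^2 + 1 (mod t^3 + t^2 + 1).
Reduced: t + 1.

1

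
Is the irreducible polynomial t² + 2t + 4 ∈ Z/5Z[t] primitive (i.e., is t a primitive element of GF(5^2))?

No

Write f(t) = t² + 2t + 4.
|GF(5^2)^×| = 5^2 − 1 = 24. Prime factorization: 24 = 2^3·3.
f is primitive ⇔ t has order 24 in GF(5)[t]/(f), i.e. t^(24/q) ≠ 1 for each prime q | 24.
t^(12) mod f = 1
t^(8) mod f = 2t + 4.
Since t^(12) = 1, the order of t divides 12 < 24; not primitive.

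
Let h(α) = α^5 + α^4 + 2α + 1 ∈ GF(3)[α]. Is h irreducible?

Check for roots in GF(3): h(0) = 1; h(1) = 2; h(2) = 2.
No roots, so no linear factors.
Monic irreducibles of degree 2 over GF(3): α^2 + 1, α^2 + α + 2, α^2 + 2α + 2.
None of them divide h (all give nonzero remainder).
No irreducible factor of degree ≤ 2 exists, so h is irreducible over GF(3).

Yes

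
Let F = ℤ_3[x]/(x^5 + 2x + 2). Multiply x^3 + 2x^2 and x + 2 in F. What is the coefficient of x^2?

Multiply in ℤ_3[x]: (x^3 + 2x^2)·(x + 2) = x^4 + x^3 + x^2.
Reduced: x^4 + x^3 + x^2.

1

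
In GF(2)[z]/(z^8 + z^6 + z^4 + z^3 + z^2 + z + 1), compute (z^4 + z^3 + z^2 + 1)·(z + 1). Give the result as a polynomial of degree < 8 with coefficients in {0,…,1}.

Multiply in GF(2)[z]: (z^4 + z^3 + z^2 + 1)·(z + 1) = z^5 + z^2 + z + 1.
Reduced: z^5 + z^2 + z + 1.

z^5 + z^2 + z + 1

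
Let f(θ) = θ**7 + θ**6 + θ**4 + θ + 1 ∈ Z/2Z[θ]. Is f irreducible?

Yes

Check for roots in Z/2Z: f(0) = 1; f(1) = 1.
No roots, so no linear factors.
Monic irreducibles of degree 2 over GF(2): θ**2 + θ + 1.
None of them divide f (all give nonzero remainder).
Monic irreducibles of degree 3 over GF(2): θ**3 + θ + 1, θ**3 + θ**2 + 1.
None of them divide f (all give nonzero remainder).
No irreducible factor of degree ≤ 3 exists, so f is irreducible over GF(2).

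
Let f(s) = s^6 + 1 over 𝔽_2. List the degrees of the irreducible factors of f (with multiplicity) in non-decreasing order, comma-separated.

1, 1, 2, 2

Roots in 𝔽_2: f(0) = 1; f(1) = 0 → root.
Linear factors from roots: (s + 1).
Complete factorization: f(s) = (s + 1)^2·(s^2 + s + 1)^2.
Factor degrees with multiplicity: 1 + 1 + 2 + 2 = 6.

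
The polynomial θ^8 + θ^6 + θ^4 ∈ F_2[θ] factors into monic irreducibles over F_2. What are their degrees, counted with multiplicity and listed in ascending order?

Write g(θ) = θ^8 + θ^6 + θ^4.
Roots in F_2: g(0) = 0 → root; g(1) = 1.
Linear factors from roots: (θ).
Complete factorization: g(θ) = (θ)^4·(θ^2 + θ + 1)^2.
Factor degrees with multiplicity: 1 + 1 + 1 + 1 + 2 + 2 = 8.

1, 1, 1, 1, 2, 2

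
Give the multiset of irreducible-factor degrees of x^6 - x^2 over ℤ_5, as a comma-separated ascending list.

Write h(x) = x^6 - x^2.
Roots in ℤ_5: h(0) = 0 → root; h(1) = 0 → root; h(2) = 0 → root; h(3) = 0 → root; h(4) = 0 → root.
Linear factors from roots: (x), (x - 1), (x - 2), (x + 2), (x + 1).
Complete factorization: h(x) = (x + 1)·(x + 2)·(x - 2)·(x - 1)·(x)^2.
Factor degrees with multiplicity: 1 + 1 + 1 + 1 + 1 + 1 = 6.

1, 1, 1, 1, 1, 1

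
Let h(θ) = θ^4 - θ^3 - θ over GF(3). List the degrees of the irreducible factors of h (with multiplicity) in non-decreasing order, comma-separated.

Roots in GF(3): h(0) = 0 → root; h(1) = 2; h(2) = 0 → root.
Linear factors from roots: (θ), (θ + 1).
Complete factorization: h(θ) = (θ)·(θ + 1)·(θ^2 + θ - 1).
Factor degrees with multiplicity: 1 + 1 + 2 = 4.

1, 1, 2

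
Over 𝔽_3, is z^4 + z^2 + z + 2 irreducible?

No

Write m(z) = z^4 + z^2 + z + 2.
Check for roots in 𝔽_3: m(0) = 2; m(1) = 2; m(2) = 0 → root.
m(2) = 0, so (z − 2) divides m(z); m is reducible.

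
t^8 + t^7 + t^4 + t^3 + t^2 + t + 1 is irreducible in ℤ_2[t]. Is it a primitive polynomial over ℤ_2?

Write f(t) = t^8 + t^7 + t^4 + t^3 + t^2 + t + 1.
|GF(2^8)^×| = 2^8 − 1 = 255. Prime factorization: 255 = 3·5·17.
f is primitive ⇔ t has order 255 in GF(2)[t]/(f), i.e. t^(255/q) ≠ 1 for each prime q | 255.
t^(85) mod f = t^7 + t^6 + t^5 + t^4 + t^3 + t + 1.
t^(51) mod f = 1
t^(15) mod f = t^7 + t^6 + t^5 + t^4 + 1.
Since t^(51) = 1, the order of t divides 51 < 255; not primitive.

No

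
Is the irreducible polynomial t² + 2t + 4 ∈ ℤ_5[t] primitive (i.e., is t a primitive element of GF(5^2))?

Write f(t) = t² + 2t + 4.
|GF(5^2)^×| = 5^2 − 1 = 24. Prime factorization: 24 = 2^3·3.
f is primitive ⇔ t has order 24 in GF(5)[t]/(f), i.e. t^(24/q) ≠ 1 for each prime q | 24.
t^(12) mod f = 1
t^(8) mod f = 2t + 4.
Since t^(12) = 1, the order of t divides 12 < 24; not primitive.

No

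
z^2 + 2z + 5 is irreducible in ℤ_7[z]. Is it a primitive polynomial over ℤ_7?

Write f(z) = z^2 + 2z + 5.
|GF(7^2)^×| = 7^2 − 1 = 48. Prime factorization: 48 = 2^4·3.
f is primitive ⇔ z has order 48 in GF(7)[z]/(f), i.e. z^(48/q) ≠ 1 for each prime q | 48.
z^(24) mod f = 6.
z^(16) mod f = 4.
None equal 1, so z has full order 48; f is primitive.

Yes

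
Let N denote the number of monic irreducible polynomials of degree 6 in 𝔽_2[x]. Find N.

9

By the necklace-counting formula, N_2(6) = (1/6) Σ_{d|6} μ(6/d)·2^d.
Divisors of 6: 1, 2, 3, 6; μ(6/d) for each: 1, -1, -1, 1.
Σ = 2^1 − 2^2 − 2^3 + 2^6 = 54.
N = 54/6 = 9.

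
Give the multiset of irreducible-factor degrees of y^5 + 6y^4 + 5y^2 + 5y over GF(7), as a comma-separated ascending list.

Write f(y) = y^5 + 6y^4 + 5y^2 + 5y.
Linear factors from roots: (y), (y + 3).
Complete factorization: f(y) = (y)·(y + 3)·(y^3 + 3y^2 + 5y + 4).
Factor degrees with multiplicity: 1 + 1 + 3 = 5.

1, 1, 3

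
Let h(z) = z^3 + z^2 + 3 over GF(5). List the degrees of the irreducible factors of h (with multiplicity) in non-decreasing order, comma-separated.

1, 1, 1

Roots in GF(5): h(0) = 3; h(1) = 0 → root; h(2) = 0 → root; h(3) = 4; h(4) = 3.
Linear factors from roots: (z + 4), (z + 3).
Complete factorization: h(z) = (z + 3)·(z + 4)^2.
Factor degrees with multiplicity: 1 + 1 + 1 = 3.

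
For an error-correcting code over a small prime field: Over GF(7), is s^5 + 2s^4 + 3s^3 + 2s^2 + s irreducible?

Write h(s) = s^5 + 2s^4 + 3s^3 + 2s^2 + s.
Check for roots in GF(7): h(0) = 0 → root; h(1) = 2; h(2) = 0 → root; h(3) = 3; h(4) = 0 → root; h(5) = 3; h(6) = 6.
h(0) = 0, so (s) divides h(s); h is reducible.

No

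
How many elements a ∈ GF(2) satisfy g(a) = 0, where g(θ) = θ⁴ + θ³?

Evaluate at each of the 2 elements of GF(2):
g(0) = 0 → root; g(1) = 0 → root.
Roots: {0, 1}.

2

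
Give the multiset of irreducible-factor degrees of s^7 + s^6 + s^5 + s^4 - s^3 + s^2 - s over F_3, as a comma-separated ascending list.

1, 1, 1, 2, 2

Write h(s) = s^7 + s^6 + s^5 + s^4 - s^3 + s^2 - s.
Roots in F_3: h(0) = 0 → root; h(1) = 0 → root; h(2) = 0 → root.
Linear factors from roots: (s), (s - 1), (s + 1).
Complete factorization: h(s) = (s)·(s + 1)·(s - 1)·(s^2 - s - 1)^2.
Factor degrees with multiplicity: 1 + 1 + 1 + 2 + 2 = 7.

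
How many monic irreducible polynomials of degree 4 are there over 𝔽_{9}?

The number of monic irreducibles of degree 4 over GF(9) is (1/4)·Σ_{d∣4} μ(4/d) 9^d.
Divisors of 4: 1, 2, 4; μ(4/d) for each: 0, -1, 1.
Σ = − 9^2 + 9^4 = 6480.
N = 6480/4 = 1620.

1620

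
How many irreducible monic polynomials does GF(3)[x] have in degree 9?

2184

By the necklace-counting formula, N_3(9) = (1/9) Σ_{d|9} μ(9/d)·3^d.
Divisors of 9: 1, 3, 9; μ(9/d) for each: 0, -1, 1.
Σ = − 3^3 + 3^9 = 19656.
N = 19656/9 = 2184.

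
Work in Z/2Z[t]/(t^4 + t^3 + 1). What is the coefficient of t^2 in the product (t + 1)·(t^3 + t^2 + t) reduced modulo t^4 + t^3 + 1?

0

Multiply in Z/2Z[t]: (t + 1)·(t^3 + t^2 + t) = t^4 + t.
Reduce using t^4 ≡ t^3 + 1 (mod t^4 + t^3 + 1).
Reduced: t^3 + t + 1.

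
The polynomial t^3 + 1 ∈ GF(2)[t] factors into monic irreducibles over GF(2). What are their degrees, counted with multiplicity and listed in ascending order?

Write h(t) = t^3 + 1.
Roots in GF(2): h(0) = 1; h(1) = 0 → root.
Linear factors from roots: (t + 1).
Complete factorization: h(t) = (t + 1)·(t^2 + t + 1).
Factor degrees with multiplicity: 1 + 2 = 3.

1, 2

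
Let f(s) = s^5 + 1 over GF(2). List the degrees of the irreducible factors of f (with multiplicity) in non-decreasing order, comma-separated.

Roots in GF(2): f(0) = 1; f(1) = 0 → root.
Linear factors from roots: (s + 1).
Complete factorization: f(s) = (s + 1)·(s^4 + s^3 + s^2 + s + 1).
Factor degrees with multiplicity: 1 + 4 = 5.

1, 4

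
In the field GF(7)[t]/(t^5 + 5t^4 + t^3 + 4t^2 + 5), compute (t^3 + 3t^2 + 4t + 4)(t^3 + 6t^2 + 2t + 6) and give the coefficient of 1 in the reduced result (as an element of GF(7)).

Multiply in GF(7)[t]: (t^3 + 3t^2 + 4t + 4)·(t^3 + 6t^2 + 2t + 6) = t^6 + 2t^5 + 3t^4 + 5t^3 + t^2 + 4t + 3.
Reduce using t^5 ≡ 2t^4 + 6t^3 + 3t^2 + 2 (mod t^5 + 5t^4 + t^3 + 4t^2 + 5).
Reduced: 3t^4 + 4t^3 + 6t^2 + 6t + 4.

4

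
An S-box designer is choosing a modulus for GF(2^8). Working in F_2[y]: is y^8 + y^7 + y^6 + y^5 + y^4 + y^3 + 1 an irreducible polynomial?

Yes

Write P(y) = y^8 + y^7 + y^6 + y^5 + y^4 + y^3 + 1.
Check for roots in F_2: P(0) = 1; P(1) = 1.
No roots, so no linear factors.
Monic irreducibles of degree 2 over GF(2): y^2 + y + 1.
None of them divide P (all give nonzero remainder).
Monic irreducibles of degree 3 over GF(2): y^3 + y + 1, y^3 + y^2 + 1.
None of them divide P (all give nonzero remainder).
Monic irreducibles of degree 4 over GF(2): y^4 + y + 1, y^4 + y^3 + 1, y^4 + y^3 + y^2 + y + 1.
None of them divide P (all give nonzero remainder).
No irreducible factor of degree ≤ 4 exists, so P is irreducible over GF(2).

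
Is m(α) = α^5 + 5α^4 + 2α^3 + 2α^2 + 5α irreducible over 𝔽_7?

No

Check for roots in 𝔽_7: m(0) = 0 → root; m(1) = 1; m(2) = 6; m(3) = 0 → root; m(4) = 6; m(5) = 2; m(6) = 6.
m(0) = 0, so (α) divides m(α); m is reducible.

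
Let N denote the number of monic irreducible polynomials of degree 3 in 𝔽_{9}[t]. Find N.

By the necklace-counting formula, N_9(3) = (1/3) Σ_{d|3} μ(3/d)·9^d.
Divisors of 3: 1, 3; μ(3/d) for each: -1, 1.
Σ = − 9^1 + 9^3 = 720.
N = 720/3 = 240.

240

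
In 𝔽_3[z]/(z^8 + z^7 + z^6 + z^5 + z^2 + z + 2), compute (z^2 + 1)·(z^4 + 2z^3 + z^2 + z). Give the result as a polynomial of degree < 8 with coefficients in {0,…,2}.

Multiply in 𝔽_3[z]: (z^2 + 1)·(z^4 + 2z^3 + z^2 + z) = z^6 + 2z^5 + 2z^4 + z^2 + z.
Reduced: z^6 + 2z^5 + 2z^4 + z^2 + z.

z^6 + 2z^5 + 2z^4 + z^2 + z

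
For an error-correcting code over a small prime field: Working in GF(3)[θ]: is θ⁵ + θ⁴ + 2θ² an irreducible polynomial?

No

Write h(θ) = θ⁵ + θ⁴ + 2θ².
Check for roots in GF(3): h(0) = 0 → root; h(1) = 1; h(2) = 2.
h(0) = 0, so (θ) divides h(θ); h is reducible.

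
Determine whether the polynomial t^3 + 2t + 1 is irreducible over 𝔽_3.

Write h(t) = t^3 + 2t + 1.
Check for roots in 𝔽_3: h(0) = 1; h(1) = 1; h(2) = 1.
No roots. A degree-3 polynomial over a field with no linear factor is irreducible.

Yes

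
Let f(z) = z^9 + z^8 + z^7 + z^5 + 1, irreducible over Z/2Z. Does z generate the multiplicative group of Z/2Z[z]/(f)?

|GF(2^9)^×| = 2^9 − 1 = 511. Prime factorization: 511 = 7·73.
f is primitive ⇔ z has order 511 in GF(2)[z]/(f), i.e. z^(511/q) ≠ 1 for each prime q | 511.
z^(73) mod f = 1
z^(7) mod f = z^7.
Since z^(73) = 1, the order of z divides 73 < 511; not primitive.

No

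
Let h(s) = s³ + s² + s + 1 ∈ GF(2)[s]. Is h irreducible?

Check for roots in GF(2): h(0) = 1; h(1) = 0 → root.
h(1) = 0, so (s − 1) divides h(s); h is reducible.

No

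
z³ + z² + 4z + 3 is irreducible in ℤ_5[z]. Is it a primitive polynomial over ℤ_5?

Write f(z) = z³ + z² + 4z + 3.
|GF(5^3)^×| = 5^3 − 1 = 124. Prime factorization: 124 = 2^2·31.
f is primitive ⇔ z has order 124 in GF(5)[z]/(f), i.e. z^(124/q) ≠ 1 for each prime q | 124.
z^(62) mod f = 4.
z^(4) mod f = 2z² + z + 3.
None equal 1, so z has full order 124; f is primitive.

Yes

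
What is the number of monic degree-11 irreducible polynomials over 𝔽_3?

16104

Gauss's count: N_{3}(11) = (1/11) Σ_{d|11} μ(11/d)·3^d.
Divisors of 11: 1, 11; μ(11/d) for each: -1, 1.
Σ = − 3^1 + 3^11 = 177144.
N = 177144/11 = 16104.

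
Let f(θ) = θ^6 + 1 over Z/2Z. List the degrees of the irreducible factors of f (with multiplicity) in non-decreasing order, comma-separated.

1, 1, 2, 2

Roots in Z/2Z: f(0) = 1; f(1) = 0 → root.
Linear factors from roots: (θ + 1).
Complete factorization: f(θ) = (θ + 1)^2·(θ^2 + θ + 1)^2.
Factor degrees with multiplicity: 1 + 1 + 2 + 2 = 6.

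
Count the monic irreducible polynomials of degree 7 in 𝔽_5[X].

11160

x^(5^7) − x is the product of all monic irreducibles of degree dividing 7; Möbius inversion gives N = (1/7) Σ μ(7/d)·5^d.
Divisors of 7: 1, 7; μ(7/d) for each: -1, 1.
Σ = − 5^1 + 5^7 = 78120.
N = 78120/7 = 11160.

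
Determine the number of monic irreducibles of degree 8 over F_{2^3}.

Gauss's count: N_{8}(8) = (1/8) Σ_{d|8} μ(8/d)·8^d.
Divisors of 8: 1, 2, 4, 8; μ(8/d) for each: 0, 0, -1, 1.
Σ = − 8^4 + 8^8 = 16773120.
N = 16773120/8 = 2096640.

2096640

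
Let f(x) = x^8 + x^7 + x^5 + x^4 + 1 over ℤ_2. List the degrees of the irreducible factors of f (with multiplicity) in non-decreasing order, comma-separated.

8

Roots in ℤ_2: f(0) = 1; f(1) = 1.
Complete factorization: f(x) = (x^8 + x^7 + x^5 + x^4 + 1).
Factor degrees with multiplicity: 8 = 8.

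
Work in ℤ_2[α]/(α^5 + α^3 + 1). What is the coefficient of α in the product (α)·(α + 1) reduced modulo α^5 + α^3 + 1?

Multiply in ℤ_2[α]: (α)·(α + 1) = α^2 + α.
Reduced: α^2 + α.

1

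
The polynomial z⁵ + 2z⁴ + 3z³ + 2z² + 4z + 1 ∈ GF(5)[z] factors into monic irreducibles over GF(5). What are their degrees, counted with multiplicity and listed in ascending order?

1, 2, 2

Write h(z) = z⁵ + 2z⁴ + 3z³ + 2z² + 4z + 1.
Roots in GF(5): h(0) = 1; h(1) = 3; h(2) = 0 → root; h(3) = 2; h(4) = 2.
Linear factors from roots: (z + 3).
Complete factorization: h(z) = (z + 3)·(z² + 2z + 3)·(z² + 2z + 4).
Factor degrees with multiplicity: 1 + 2 + 2 = 5.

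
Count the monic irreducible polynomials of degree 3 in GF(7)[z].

112

Gauss's count: N_{7}(3) = (1/3) Σ_{d|3} μ(3/d)·7^d.
Divisors of 3: 1, 3; μ(3/d) for each: -1, 1.
Σ = − 7^1 + 7^3 = 336.
N = 336/3 = 112.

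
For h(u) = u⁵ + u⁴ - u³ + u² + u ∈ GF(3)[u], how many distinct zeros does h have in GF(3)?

2

Evaluate at each of the 3 elements of GF(3):
h(0) = 0 → root; h(1) = 0 → root; h(2) = 1.
Roots: {0, 1}.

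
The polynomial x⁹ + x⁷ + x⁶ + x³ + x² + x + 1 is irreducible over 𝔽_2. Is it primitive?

Write f(x) = x⁹ + x⁷ + x⁶ + x³ + x² + x + 1.
|GF(2^9)^×| = 2^9 − 1 = 511. Prime factorization: 511 = 7·73.
f is primitive ⇔ x has order 511 in GF(2)[x]/(f), i.e. x^(511/q) ≠ 1 for each prime q | 511.
x^(73) mod f = x⁸ + x⁷ + x⁵ + x⁴ + x³ + x² + 1.
x^(7) mod f = x⁷.
None equal 1, so x has full order 511; f is primitive.

Yes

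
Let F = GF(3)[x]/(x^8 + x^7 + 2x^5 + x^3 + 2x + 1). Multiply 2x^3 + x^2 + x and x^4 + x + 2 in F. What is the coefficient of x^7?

2

Multiply in GF(3)[x]: (2x^3 + x^2 + x)·(x^4 + x + 2) = 2x^7 + x^6 + x^5 + 2x^4 + 2x^3 + 2x.
Reduced: 2x^7 + x^6 + x^5 + 2x^4 + 2x^3 + 2x.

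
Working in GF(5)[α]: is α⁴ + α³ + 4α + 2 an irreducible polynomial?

Yes

Write P(α) = α⁴ + α³ + 4α + 2.
Check for roots in GF(5): P(0) = 2; P(1) = 3; P(2) = 4; P(3) = 2; P(4) = 3.
No roots, so no linear factors.
Degree-2 irreducible divisors: test the 10 monic irreducibles of degree 2 over GF(5).
None of them divide P (all give nonzero remainder).
No irreducible factor of degree ≤ 2 exists, so P is irreducible over GF(5).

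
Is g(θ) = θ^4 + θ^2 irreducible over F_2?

Check for roots in F_2: g(0) = 0 → root; g(1) = 0 → root.
g(0) = 0, so (θ) divides g(θ); g is reducible.

No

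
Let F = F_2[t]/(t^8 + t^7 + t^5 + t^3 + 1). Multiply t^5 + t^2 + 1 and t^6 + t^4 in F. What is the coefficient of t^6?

Multiply in F_2[t]: (t^5 + t^2 + 1)·(t^6 + t^4) = t^11 + t^9 + t^8 + t^4.
Reduce using t^8 ≡ t^7 + t^5 + t^3 + 1 (mod t^8 + t^7 + t^5 + t^3 + 1).
Reduced: t^7 + t^6 + t^5 + t^4 + t^3 + t^2.

1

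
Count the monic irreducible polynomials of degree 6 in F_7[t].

19544

x^(7^6) − x is the product of all monic irreducibles of degree dividing 6; Möbius inversion gives N = (1/6) Σ μ(6/d)·7^d.
Divisors of 6: 1, 2, 3, 6; μ(6/d) for each: 1, -1, -1, 1.
Σ = 7^1 − 7^2 − 7^3 + 7^6 = 117264.
N = 117264/6 = 19544.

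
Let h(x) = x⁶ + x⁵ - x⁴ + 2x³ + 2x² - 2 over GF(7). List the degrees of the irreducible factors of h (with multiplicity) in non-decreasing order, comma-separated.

2, 2, 2

Complete factorization: h(x) = (x² + 2x + 3)·(x² + 3x - 2)^2.
Factor degrees with multiplicity: 2 + 2 + 2 = 6.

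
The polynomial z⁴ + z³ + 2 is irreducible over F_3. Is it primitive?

Write f(z) = z⁴ + z³ + 2.
|GF(3^4)^×| = 3^4 − 1 = 80. Prime factorization: 80 = 2^4·5.
f is primitive ⇔ z has order 80 in GF(3)[z]/(f), i.e. z^(80/q) ≠ 1 for each prime q | 80.
z^(40) mod f = 2.
z^(16) mod f = 2z² + 2z + 2.
None equal 1, so z has full order 80; f is primitive.

Yes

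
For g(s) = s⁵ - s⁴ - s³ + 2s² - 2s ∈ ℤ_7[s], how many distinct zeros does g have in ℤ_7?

4

Evaluate at each of the 7 elements of ℤ_7:
g(0) = 0 → root; g(1) = 6; g(2) = 5; g(3) = 0 → root; g(4) = 0 → root; g(5) = 0 → root; g(6) = 3.
Roots: {0, 3, 4, 5}.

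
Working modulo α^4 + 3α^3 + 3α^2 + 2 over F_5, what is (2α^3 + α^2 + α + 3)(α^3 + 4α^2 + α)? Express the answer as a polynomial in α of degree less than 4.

Multiply in F_5[α]: (2α^3 + α^2 + α + 3)·(α^3 + 4α^2 + α) = 2α^6 + 4α^5 + 2α^4 + 3α^3 + 3α^2 + 3α.
Reduce using α^4 ≡ 2α^3 + 2α^2 + 3 (mod α^4 + 3α^3 + 3α^2 + 2).
Reduced: 3α^3 + 3α^2 + 2α + 1.

3α^3 + 3α^2 + 2α + 1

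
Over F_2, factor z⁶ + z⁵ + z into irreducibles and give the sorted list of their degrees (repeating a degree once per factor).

Write g(z) = z⁶ + z⁵ + z.
Roots in F_2: g(0) = 0 → root; g(1) = 1.
Linear factors from roots: (z).
Complete factorization: g(z) = (z)·(z² + z + 1)·(z³ + z + 1).
Factor degrees with multiplicity: 1 + 2 + 3 = 6.

1, 2, 3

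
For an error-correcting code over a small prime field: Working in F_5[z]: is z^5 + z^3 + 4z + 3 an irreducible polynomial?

No

Write P(z) = z^5 + z^3 + 4z + 3.
Check for roots in F_5: P(0) = 3; P(1) = 4; P(2) = 1; P(3) = 0 → root; P(4) = 2.
P(3) = 0, so (z − 3) divides P(z); P is reducible.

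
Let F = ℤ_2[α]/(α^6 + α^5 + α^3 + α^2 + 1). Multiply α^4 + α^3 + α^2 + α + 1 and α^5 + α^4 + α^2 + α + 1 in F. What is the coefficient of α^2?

Multiply in ℤ_2[α]: (α^4 + α^3 + α^2 + α + 1)·(α^5 + α^4 + α^2 + α + 1) = α^9 + α^6 + α^3 + α^2 + 1.
Reduce using α^6 ≡ α^5 + α^3 + α^2 + 1 (mod α^6 + α^5 + α^3 + α^2 + 1).
Reduced: α^5 + α^2 + α.

1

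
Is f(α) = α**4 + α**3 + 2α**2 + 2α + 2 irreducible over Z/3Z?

Yes

Check for roots in Z/3Z: f(0) = 2; f(1) = 2; f(2) = 2.
No roots, so no linear factors.
Monic irreducibles of degree 2 over GF(3): α**2 + 1, α**2 + α + 2, α**2 + 2α + 2.
None of them divide f (all give nonzero remainder).
No irreducible factor of degree ≤ 2 exists, so f is irreducible over GF(3).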